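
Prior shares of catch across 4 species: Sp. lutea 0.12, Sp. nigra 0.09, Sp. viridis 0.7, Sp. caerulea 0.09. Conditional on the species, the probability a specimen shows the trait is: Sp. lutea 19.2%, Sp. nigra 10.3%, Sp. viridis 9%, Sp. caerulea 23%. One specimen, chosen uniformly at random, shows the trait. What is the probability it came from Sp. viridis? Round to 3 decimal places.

0.543

By Bayes' rule, posterior ∝ prior × likelihood:
  Sp. lutea: 0.12 × 0.192 = 0.02304
  Sp. nigra: 0.09 × 0.103 = 0.00927
  Sp. viridis: 0.7 × 0.09 = 0.063
  Sp. caerulea: 0.09 × 0.23 = 0.0207
Total = 0.11601.
P(Sp. viridis | evidence) = 0.063 / 0.11601 ≈ 0.543.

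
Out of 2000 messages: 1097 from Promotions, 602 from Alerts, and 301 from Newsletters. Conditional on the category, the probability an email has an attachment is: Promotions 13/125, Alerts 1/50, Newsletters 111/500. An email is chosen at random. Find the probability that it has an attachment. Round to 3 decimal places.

Prior × likelihood for each hypothesis:
  Promotions: 0.5485 × 0.104 = 0.057044
  Alerts: 0.301 × 0.02 = 0.00602
  Newsletters: 0.1505 × 0.222 = 0.033411
P(attachment) = 0.057044 + 0.00602 + 0.033411 = 0.096475 → 0.096.

0.096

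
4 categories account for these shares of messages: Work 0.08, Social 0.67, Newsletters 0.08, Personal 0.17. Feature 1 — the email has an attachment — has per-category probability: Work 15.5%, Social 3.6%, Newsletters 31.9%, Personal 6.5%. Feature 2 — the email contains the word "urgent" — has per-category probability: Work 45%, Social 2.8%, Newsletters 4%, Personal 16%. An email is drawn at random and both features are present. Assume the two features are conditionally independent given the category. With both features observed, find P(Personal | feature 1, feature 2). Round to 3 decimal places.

Unnormalized posteriors (prior × likelihood):
  Work: 0.08 × 0.155 × 0.45 = 0.00558
  Social: 0.67 × 0.036 × 0.028 = 0.00067536
  Newsletters: 0.08 × 0.319 × 0.04 = 0.0010208
  Personal: 0.17 × 0.065 × 0.16 = 0.001768
Normalizing constant = 0.00904416.
P(Personal | evidence) = 0.001768 / 0.00904416 ≈ 0.195.

0.195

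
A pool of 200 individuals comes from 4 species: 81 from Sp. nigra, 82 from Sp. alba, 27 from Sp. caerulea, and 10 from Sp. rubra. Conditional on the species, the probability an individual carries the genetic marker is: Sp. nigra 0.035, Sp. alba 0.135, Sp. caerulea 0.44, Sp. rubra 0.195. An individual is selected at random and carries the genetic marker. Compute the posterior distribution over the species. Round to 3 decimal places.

Unnormalized posteriors (prior × likelihood):
  Sp. nigra: 0.405 × 0.035 = 0.014175
  Sp. alba: 0.41 × 0.135 = 0.05535
  Sp. caerulea: 0.135 × 0.44 = 0.0594
  Sp. rubra: 0.05 × 0.195 = 0.00975
Total = 0.138675.
P(Sp. nigra | marker) = 0.014175/0.138675 ≈ 0.102
P(Sp. alba | marker) = 0.05535/0.138675 ≈ 0.399
P(Sp. caerulea | marker) = 0.0594/0.138675 ≈ 0.428
P(Sp. rubra | marker) = 0.00975/0.138675 ≈ 0.070

Sp. nigra 0.102, Sp. alba 0.399, Sp. caerulea 0.428, Sp. rubra 0.070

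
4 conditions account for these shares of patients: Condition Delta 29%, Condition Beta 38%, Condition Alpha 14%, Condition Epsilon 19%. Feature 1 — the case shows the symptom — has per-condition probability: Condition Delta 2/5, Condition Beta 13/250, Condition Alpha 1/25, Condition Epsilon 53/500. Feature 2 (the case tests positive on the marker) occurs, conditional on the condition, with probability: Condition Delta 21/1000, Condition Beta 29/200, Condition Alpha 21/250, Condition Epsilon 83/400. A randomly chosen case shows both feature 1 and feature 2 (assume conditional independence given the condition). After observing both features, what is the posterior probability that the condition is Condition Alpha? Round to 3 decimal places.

Prior × likelihood for each hypothesis:
  Condition Delta: 0.29 × 0.4 × 0.021 = 0.002436
  Condition Beta: 0.38 × 0.052 × 0.145 = 0.0028652
  Condition Alpha: 0.14 × 0.04 × 0.084 = 0.0004704
  Condition Epsilon: 0.19 × 0.106 × 0.2075 = 0.00417905
Normalizing constant = 0.00995065.
P(Condition Alpha | evidence) = 0.0004704 / 0.00995065 ≈ 0.047.

0.047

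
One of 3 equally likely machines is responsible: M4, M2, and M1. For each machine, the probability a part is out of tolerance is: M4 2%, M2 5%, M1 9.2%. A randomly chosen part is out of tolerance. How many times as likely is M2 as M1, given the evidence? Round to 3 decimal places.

Since the prior is uniform, the posterior is proportional to the likelihood:
  M4: 0.02
  M2: 0.05
  M1: 0.092
Total = 0.162.
The ratio is 0.05 / 0.092 (the normalizer cancels) = 0.543.

0.543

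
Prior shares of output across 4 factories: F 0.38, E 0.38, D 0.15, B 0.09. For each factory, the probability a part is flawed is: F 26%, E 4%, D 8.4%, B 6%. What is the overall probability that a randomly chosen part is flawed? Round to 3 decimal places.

Compute prior × likelihood for every hypothesis:
  F: 0.38 × 0.26 = 0.0988
  E: 0.38 × 0.04 = 0.0152
  D: 0.15 × 0.084 = 0.0126
  B: 0.09 × 0.06 = 0.0054
P(flawed) = 0.0988 + 0.0152 + 0.0126 + 0.0054 = 0.132 → 0.132.

0.132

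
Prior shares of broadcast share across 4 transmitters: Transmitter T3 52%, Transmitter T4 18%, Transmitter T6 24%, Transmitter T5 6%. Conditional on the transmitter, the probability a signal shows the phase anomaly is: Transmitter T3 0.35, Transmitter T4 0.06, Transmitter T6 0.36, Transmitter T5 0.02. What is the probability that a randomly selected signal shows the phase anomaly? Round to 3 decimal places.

Compute prior × likelihood for every hypothesis:
  Transmitter T3: 0.52 × 0.35 = 0.182
  Transmitter T4: 0.18 × 0.06 = 0.0108
  Transmitter T6: 0.24 × 0.36 = 0.0864
  Transmitter T5: 0.06 × 0.02 = 0.0012
P(anomaly) = 0.182 + 0.0108 + 0.0864 + 0.0012 = 0.2804 → 0.280.

0.280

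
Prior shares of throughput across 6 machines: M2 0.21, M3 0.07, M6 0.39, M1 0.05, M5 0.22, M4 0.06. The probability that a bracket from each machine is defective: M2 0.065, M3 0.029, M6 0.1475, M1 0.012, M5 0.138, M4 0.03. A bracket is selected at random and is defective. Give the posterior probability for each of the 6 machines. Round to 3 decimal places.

M2 0.129, M3 0.019, M6 0.543, M1 0.006, M5 0.287, M4 0.017

By Bayes' rule, posterior ∝ prior × likelihood:
  M2: 0.21 × 0.065 = 0.01365
  M3: 0.07 × 0.029 = 0.00203
  M6: 0.39 × 0.1475 = 0.057525
  M1: 0.05 × 0.012 = 0.0006
  M5: 0.22 × 0.138 = 0.03036
  M4: 0.06 × 0.03 = 0.0018
Normalizing constant = 0.105965.
P(M2 | defective) = 0.01365/0.105965 ≈ 0.129
P(M3 | defective) = 0.00203/0.105965 ≈ 0.019
P(M6 | defective) = 0.057525/0.105965 ≈ 0.543
P(M1 | defective) = 0.0006/0.105965 ≈ 0.006
P(M5 | defective) = 0.03036/0.105965 ≈ 0.287
P(M4 | defective) = 0.0018/0.105965 ≈ 0.017
(Check: 0.129+0.019+0.543+0.006+0.287+0.017 = 1.001.)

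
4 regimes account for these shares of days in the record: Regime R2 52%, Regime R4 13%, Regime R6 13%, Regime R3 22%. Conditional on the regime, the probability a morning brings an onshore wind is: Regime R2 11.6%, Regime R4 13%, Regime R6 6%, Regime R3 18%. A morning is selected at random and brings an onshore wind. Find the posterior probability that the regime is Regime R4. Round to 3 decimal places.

0.136

Prior × likelihood for each hypothesis:
  Regime R2: 0.52 × 0.116 = 0.06032
  Regime R4: 0.13 × 0.13 = 0.0169
  Regime R6: 0.13 × 0.06 = 0.0078
  Regime R3: 0.22 × 0.18 = 0.0396
Sum = 0.12462.
P(Regime R4 | evidence) = 0.0169 / 0.12462 ≈ 0.136.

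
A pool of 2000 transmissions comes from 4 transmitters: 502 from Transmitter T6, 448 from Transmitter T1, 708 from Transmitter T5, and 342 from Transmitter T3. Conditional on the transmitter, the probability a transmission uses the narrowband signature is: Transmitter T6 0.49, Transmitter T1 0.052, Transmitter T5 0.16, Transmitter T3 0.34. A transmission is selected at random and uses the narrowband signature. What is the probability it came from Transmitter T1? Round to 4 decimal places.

Compute prior × likelihood for every hypothesis:
  Transmitter T6: 0.251 × 0.49 = 0.12299
  Transmitter T1: 0.224 × 0.052 = 0.011648
  Transmitter T5: 0.354 × 0.16 = 0.05664
  Transmitter T3: 0.171 × 0.34 = 0.05814
Total = 0.249418.
P(Transmitter T1 | evidence) = 0.011648 / 0.249418 ≈ 0.0467.

0.0467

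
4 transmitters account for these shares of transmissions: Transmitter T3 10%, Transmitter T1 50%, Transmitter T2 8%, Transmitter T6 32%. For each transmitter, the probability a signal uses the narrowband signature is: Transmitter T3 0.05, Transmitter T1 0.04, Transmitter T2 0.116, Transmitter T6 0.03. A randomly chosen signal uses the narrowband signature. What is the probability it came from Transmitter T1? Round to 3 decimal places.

0.456

By Bayes' rule, posterior ∝ prior × likelihood:
  Transmitter T3: 0.1 × 0.05 = 0.005
  Transmitter T1: 0.5 × 0.04 = 0.02
  Transmitter T2: 0.08 × 0.116 = 0.00928
  Transmitter T6: 0.32 × 0.03 = 0.0096
Total = 0.04388.
P(Transmitter T1 | evidence) = 0.02 / 0.04388 ≈ 0.456.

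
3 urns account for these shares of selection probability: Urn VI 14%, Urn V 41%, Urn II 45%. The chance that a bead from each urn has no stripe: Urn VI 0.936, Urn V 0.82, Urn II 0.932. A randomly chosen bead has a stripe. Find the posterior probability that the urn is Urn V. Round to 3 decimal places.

Taking complements, P(striped | each) = Urn VI 0.064, Urn V 0.18, Urn II 0.068.
By Bayes' rule, posterior ∝ prior × likelihood:
  Urn VI: 0.14 × 0.064 = 0.00896
  Urn V: 0.41 × 0.18 = 0.0738
  Urn II: 0.45 × 0.068 = 0.0306
Total = 0.11336.
P(Urn V | evidence) = 0.0738 / 0.11336 ≈ 0.651.

0.651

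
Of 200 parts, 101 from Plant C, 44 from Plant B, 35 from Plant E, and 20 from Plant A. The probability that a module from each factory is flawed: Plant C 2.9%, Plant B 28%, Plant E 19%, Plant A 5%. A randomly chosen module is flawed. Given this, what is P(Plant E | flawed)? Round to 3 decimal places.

Unnormalized posteriors (prior × likelihood):
  Plant C: 0.505 × 0.029 = 0.014645
  Plant B: 0.22 × 0.28 = 0.0616
  Plant E: 0.175 × 0.19 = 0.03325
  Plant A: 0.1 × 0.05 = 0.005
Total = 0.114495.
P(Plant E | evidence) = 0.03325 / 0.114495 ≈ 0.290.

0.290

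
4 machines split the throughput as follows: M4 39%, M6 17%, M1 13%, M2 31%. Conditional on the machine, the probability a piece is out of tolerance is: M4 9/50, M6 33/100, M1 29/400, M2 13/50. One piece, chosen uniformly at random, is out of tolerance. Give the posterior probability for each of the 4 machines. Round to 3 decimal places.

By Bayes' rule, posterior ∝ prior × likelihood:
  M4: 0.39 × 0.18 = 0.0702
  M6: 0.17 × 0.33 = 0.0561
  M1: 0.13 × 0.0725 = 0.009425
  M2: 0.31 × 0.26 = 0.0806
Total = 0.216325.
P(M4 | oversize) = 0.0702/0.216325 ≈ 0.325
P(M6 | oversize) = 0.0561/0.216325 ≈ 0.259
P(M1 | oversize) = 0.009425/0.216325 ≈ 0.044
P(M2 | oversize) = 0.0806/0.216325 ≈ 0.373

M4 0.325, M6 0.259, M1 0.044, M2 0.373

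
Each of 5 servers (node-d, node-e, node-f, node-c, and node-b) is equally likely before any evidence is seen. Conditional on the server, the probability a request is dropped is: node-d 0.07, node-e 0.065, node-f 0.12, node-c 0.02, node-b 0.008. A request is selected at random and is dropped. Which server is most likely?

node-f

With a uniform prior (1/5 each), posterior ∝ likelihood:
  node-d: 0.07
  node-e: 0.065
  node-f: 0.12
  node-c: 0.02
  node-b: 0.008
Total = 0.283.
Largest term belongs to node-f, so node-f is most probable.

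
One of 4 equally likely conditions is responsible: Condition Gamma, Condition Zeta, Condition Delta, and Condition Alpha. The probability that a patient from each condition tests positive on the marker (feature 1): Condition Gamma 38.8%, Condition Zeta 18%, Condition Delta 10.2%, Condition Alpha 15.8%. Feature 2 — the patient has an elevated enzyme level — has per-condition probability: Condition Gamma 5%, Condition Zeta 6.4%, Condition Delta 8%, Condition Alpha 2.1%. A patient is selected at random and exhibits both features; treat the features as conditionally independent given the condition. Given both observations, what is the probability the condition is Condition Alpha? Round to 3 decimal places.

With a uniform prior (1/4 each), posterior ∝ likelihood:
  Condition Gamma: 0.388 × 0.05 = 0.0194
  Condition Zeta: 0.18 × 0.064 = 0.01152
  Condition Delta: 0.102 × 0.08 = 0.00816
  Condition Alpha: 0.158 × 0.021 = 0.003318
Normalizing constant = 0.042398.
P(Condition Alpha | evidence) = 0.003318 / 0.042398 ≈ 0.078.

0.078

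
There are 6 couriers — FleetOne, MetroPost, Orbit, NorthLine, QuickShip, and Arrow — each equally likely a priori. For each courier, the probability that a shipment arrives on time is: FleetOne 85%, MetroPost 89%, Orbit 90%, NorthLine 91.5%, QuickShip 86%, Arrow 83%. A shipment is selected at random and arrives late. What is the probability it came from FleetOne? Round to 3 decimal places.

Taking complements, P(late | each) = FleetOne 0.15, MetroPost 0.11, Orbit 0.1, NorthLine 0.085, QuickShip 0.14, Arrow 0.17.
With a uniform prior (1/6 each), posterior ∝ likelihood:
  FleetOne: 0.15
  MetroPost: 0.11
  Orbit: 0.1
  NorthLine: 0.085
  QuickShip: 0.14
  Arrow: 0.17
Sum = 0.755.
P(FleetOne | evidence) = 0.15 / 0.755 ≈ 0.199.

0.199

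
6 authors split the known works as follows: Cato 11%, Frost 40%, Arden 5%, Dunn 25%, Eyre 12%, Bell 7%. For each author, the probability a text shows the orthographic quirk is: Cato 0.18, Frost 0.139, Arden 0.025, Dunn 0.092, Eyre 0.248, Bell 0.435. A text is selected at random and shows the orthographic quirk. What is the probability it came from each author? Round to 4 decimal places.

Cato 0.1239, Frost 0.3478, Arden 0.0078, Dunn 0.1439, Eyre 0.1862, Bell 0.1905

Prior × likelihood for each hypothesis:
  Cato: 0.11 × 0.18 = 0.0198
  Frost: 0.4 × 0.139 = 0.0556
  Arden: 0.05 × 0.025 = 0.00125
  Dunn: 0.25 × 0.092 = 0.023
  Eyre: 0.12 × 0.248 = 0.02976
  Bell: 0.07 × 0.435 = 0.03045
Normalizing constant = 0.15986.
P(Cato | quirk) = 0.0198/0.15986 ≈ 0.1239
P(Frost | quirk) = 0.0556/0.15986 ≈ 0.3478
P(Arden | quirk) = 0.00125/0.15986 ≈ 0.0078
P(Dunn | quirk) = 0.023/0.15986 ≈ 0.1439
P(Eyre | quirk) = 0.02976/0.15986 ≈ 0.1862
P(Bell | quirk) = 0.03045/0.15986 ≈ 0.1905
(Check: 0.1239+0.3478+0.0078+0.1439+0.1862+0.1905 = 1.0001.)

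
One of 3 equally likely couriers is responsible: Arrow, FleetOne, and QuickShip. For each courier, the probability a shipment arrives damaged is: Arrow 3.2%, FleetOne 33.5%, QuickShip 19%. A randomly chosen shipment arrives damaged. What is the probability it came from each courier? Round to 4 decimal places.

Arrow 0.0575, FleetOne 0.6014, QuickShip 0.3411

With a uniform prior (1/3 each), posterior ∝ likelihood:
  Arrow: 0.032
  FleetOne: 0.335
  QuickShip: 0.19
Sum = 0.557.
P(Arrow | damaged) = 0.032/0.557 ≈ 0.0575
P(FleetOne | damaged) = 0.335/0.557 ≈ 0.6014
P(QuickShip | damaged) = 0.19/0.557 ≈ 0.3411
(Check: 0.0575+0.6014+0.3411 = 1.0000.)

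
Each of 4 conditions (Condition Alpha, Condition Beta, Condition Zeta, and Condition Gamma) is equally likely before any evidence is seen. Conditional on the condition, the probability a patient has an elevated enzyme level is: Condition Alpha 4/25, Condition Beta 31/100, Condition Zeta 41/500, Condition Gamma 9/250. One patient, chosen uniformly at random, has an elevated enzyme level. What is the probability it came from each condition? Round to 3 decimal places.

Condition Alpha 0.272, Condition Beta 0.527, Condition Zeta 0.139, Condition Gamma 0.061

Since the prior is uniform, the posterior is proportional to the likelihood:
  Condition Alpha: 0.16
  Condition Beta: 0.31
  Condition Zeta: 0.082
  Condition Gamma: 0.036
Sum = 0.588.
P(Condition Alpha | elevated) = 0.16/0.588 ≈ 0.272
P(Condition Beta | elevated) = 0.31/0.588 ≈ 0.527
P(Condition Zeta | elevated) = 0.082/0.588 ≈ 0.139
P(Condition Gamma | elevated) = 0.036/0.588 ≈ 0.061
(Check: 0.272+0.527+0.139+0.061 = 0.999.)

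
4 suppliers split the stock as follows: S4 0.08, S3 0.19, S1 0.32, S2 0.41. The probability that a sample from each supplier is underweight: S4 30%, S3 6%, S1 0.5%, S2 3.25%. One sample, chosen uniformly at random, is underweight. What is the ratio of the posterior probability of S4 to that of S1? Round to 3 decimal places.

Unnormalized posteriors (prior × likelihood):
  S4: 0.08 × 0.3 = 0.024
  S3: 0.19 × 0.06 = 0.0114
  S1: 0.32 × 0.005 = 0.0016
  S2: 0.41 × 0.0325 = 0.013325
Total = 0.050325.
The ratio is 0.024 / 0.0016 (the normalizer cancels) = 15.000.

15.000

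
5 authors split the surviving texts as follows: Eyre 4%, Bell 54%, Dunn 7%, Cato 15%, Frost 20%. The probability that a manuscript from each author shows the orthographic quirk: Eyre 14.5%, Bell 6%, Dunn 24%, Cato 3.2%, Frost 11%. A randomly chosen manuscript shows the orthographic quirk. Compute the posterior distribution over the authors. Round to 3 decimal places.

Eyre 0.071, Bell 0.396, Dunn 0.205, Cato 0.059, Frost 0.269

Compute prior × likelihood for every hypothesis:
  Eyre: 0.04 × 0.145 = 0.0058
  Bell: 0.54 × 0.06 = 0.0324
  Dunn: 0.07 × 0.24 = 0.0168
  Cato: 0.15 × 0.032 = 0.0048
  Frost: 0.2 × 0.11 = 0.022
Total = 0.0818.
P(Eyre | quirk) = 0.0058/0.0818 ≈ 0.071
P(Bell | quirk) = 0.0324/0.0818 ≈ 0.396
P(Dunn | quirk) = 0.0168/0.0818 ≈ 0.205
P(Cato | quirk) = 0.0048/0.0818 ≈ 0.059
P(Frost | quirk) = 0.022/0.0818 ≈ 0.269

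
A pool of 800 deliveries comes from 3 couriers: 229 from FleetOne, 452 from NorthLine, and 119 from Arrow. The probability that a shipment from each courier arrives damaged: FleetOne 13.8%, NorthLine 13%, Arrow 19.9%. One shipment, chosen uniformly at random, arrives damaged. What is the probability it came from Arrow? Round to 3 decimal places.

Unnormalized posteriors (prior × likelihood):
  FleetOne: 0.28625 × 0.138 = 0.0395025
  NorthLine: 0.565 × 0.13 = 0.07345
  Arrow: 0.14875 × 0.199 = 0.02960125
Total = 0.14255375.
P(Arrow | evidence) = 0.02960125 / 0.14255375 ≈ 0.208.

0.208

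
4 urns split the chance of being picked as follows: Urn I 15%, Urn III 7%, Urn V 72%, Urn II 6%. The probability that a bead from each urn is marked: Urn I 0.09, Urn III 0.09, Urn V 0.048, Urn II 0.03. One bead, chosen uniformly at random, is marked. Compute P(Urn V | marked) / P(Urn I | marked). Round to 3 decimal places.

Unnormalized posteriors (prior × likelihood):
  Urn I: 0.15 × 0.09 = 0.0135
  Urn III: 0.07 × 0.09 = 0.0063
  Urn V: 0.72 × 0.048 = 0.03456
  Urn II: 0.06 × 0.03 = 0.0018
Normalizing constant = 0.05616.
The ratio is 0.03456 / 0.0135 (the normalizer cancels) = 2.560.

2.560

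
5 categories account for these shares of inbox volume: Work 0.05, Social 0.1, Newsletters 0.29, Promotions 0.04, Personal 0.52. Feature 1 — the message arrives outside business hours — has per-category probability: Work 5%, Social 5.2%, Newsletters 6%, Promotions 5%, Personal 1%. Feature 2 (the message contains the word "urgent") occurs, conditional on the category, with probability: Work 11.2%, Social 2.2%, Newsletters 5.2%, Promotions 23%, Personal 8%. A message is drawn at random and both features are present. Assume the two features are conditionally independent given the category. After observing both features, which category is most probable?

Unnormalized posteriors (prior × likelihood):
  Work: 0.05 × 0.05 × 0.112 = 0.00028
  Social: 0.1 × 0.052 × 0.022 = 0.0001144
  Newsletters: 0.29 × 0.06 × 0.052 = 0.0009048
  Promotions: 0.04 × 0.05 × 0.23 = 0.00046
  Personal: 0.52 × 0.01 × 0.08 = 0.000416
Sum = 0.0021752.
Largest term belongs to Newsletters, so Newsletters is most probable.

Newsletters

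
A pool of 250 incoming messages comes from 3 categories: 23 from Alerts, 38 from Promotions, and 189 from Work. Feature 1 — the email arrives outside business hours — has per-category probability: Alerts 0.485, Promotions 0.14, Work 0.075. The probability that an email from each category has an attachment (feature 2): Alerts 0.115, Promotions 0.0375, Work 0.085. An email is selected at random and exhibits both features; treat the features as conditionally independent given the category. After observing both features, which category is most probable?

Alerts

Unnormalized posteriors (prior × likelihood):
  Alerts: 0.092 × 0.485 × 0.115 = 0.0051313
  Promotions: 0.152 × 0.14 × 0.0375 = 0.000798
  Work: 0.756 × 0.075 × 0.085 = 0.0048195
Normalizing constant = 0.0107488.
Largest term belongs to Alerts, so Alerts is most probable.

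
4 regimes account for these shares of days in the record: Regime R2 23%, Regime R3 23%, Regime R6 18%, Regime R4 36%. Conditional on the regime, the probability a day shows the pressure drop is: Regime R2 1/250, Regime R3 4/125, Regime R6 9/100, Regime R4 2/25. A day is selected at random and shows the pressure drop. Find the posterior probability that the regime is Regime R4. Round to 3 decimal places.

0.541

By Bayes' rule, posterior ∝ prior × likelihood:
  Regime R2: 0.23 × 0.004 = 0.00092
  Regime R3: 0.23 × 0.032 = 0.00736
  Regime R6: 0.18 × 0.09 = 0.0162
  Regime R4: 0.36 × 0.08 = 0.0288
Sum = 0.05328.
P(Regime R4 | evidence) = 0.0288 / 0.05328 ≈ 0.541.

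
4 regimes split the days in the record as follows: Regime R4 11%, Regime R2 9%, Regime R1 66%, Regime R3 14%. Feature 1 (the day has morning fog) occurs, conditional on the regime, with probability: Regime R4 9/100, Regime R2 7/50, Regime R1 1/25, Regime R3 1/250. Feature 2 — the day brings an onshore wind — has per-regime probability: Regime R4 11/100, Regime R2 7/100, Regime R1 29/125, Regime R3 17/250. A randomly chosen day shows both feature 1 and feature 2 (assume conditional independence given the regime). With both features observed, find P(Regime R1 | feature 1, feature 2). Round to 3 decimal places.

0.753

Compute prior × likelihood for every hypothesis:
  Regime R4: 0.11 × 0.09 × 0.11 = 0.001089
  Regime R2: 0.09 × 0.14 × 0.07 = 0.000882
  Regime R1: 0.66 × 0.04 × 0.232 = 0.0061248
  Regime R3: 0.14 × 0.004 × 0.068 = 0.00003808
Sum = 0.00813388.
P(Regime R1 | evidence) = 0.0061248 / 0.00813388 ≈ 0.753.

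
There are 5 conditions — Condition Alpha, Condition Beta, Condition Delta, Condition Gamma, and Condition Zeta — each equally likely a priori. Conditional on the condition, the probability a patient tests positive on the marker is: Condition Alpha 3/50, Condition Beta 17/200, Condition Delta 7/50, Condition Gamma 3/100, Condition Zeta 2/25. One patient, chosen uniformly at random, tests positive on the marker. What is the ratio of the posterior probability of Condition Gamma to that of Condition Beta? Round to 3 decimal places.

0.353

Since the prior is uniform, the posterior is proportional to the likelihood:
  Condition Alpha: 0.06
  Condition Beta: 0.085
  Condition Delta: 0.14
  Condition Gamma: 0.03
  Condition Zeta: 0.08
Normalizing constant = 0.395.
The ratio is 0.03 / 0.085 (the normalizer cancels) = 0.353.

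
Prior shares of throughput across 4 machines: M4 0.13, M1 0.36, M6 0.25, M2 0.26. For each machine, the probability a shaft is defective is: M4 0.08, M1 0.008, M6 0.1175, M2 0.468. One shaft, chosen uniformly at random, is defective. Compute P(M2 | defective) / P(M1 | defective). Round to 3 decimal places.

42.250

Unnormalized posteriors (prior × likelihood):
  M4: 0.13 × 0.08 = 0.0104
  M1: 0.36 × 0.008 = 0.00288
  M6: 0.25 × 0.1175 = 0.029375
  M2: 0.26 × 0.468 = 0.12168
Sum = 0.164335.
The ratio is 0.12168 / 0.00288 (the normalizer cancels) = 42.250.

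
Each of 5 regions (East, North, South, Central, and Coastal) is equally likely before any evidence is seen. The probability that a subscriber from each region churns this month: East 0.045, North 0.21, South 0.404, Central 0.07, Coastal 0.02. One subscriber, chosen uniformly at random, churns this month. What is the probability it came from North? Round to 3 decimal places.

0.280

With a uniform prior (1/5 each), posterior ∝ likelihood:
  East: 0.045
  North: 0.21
  South: 0.404
  Central: 0.07
  Coastal: 0.02
Normalizing constant = 0.749.
P(North | evidence) = 0.21 / 0.749 ≈ 0.280.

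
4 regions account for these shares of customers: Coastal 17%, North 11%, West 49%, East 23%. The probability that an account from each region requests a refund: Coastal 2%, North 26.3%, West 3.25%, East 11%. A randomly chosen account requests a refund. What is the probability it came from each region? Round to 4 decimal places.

Coastal 0.0462, North 0.3933, West 0.2165, East 0.3440

Prior × likelihood for each hypothesis:
  Coastal: 0.17 × 0.02 = 0.0034
  North: 0.11 × 0.263 = 0.02893
  West: 0.49 × 0.0325 = 0.015925
  East: 0.23 × 0.11 = 0.0253
Sum = 0.073555.
P(Coastal | refund) = 0.0034/0.073555 ≈ 0.0462
P(North | refund) = 0.02893/0.073555 ≈ 0.3933
P(West | refund) = 0.015925/0.073555 ≈ 0.2165
P(East | refund) = 0.0253/0.073555 ≈ 0.3440
(Check: 0.0462+0.3933+0.2165+0.3440 = 1.0000.)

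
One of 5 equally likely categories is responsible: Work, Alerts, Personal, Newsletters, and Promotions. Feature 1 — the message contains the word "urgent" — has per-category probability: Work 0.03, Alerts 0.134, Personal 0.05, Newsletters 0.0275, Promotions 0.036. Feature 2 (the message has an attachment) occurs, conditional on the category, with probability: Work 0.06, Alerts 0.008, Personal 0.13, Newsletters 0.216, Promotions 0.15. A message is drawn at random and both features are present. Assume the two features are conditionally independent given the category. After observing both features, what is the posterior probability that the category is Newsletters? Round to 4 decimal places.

0.2868

With a uniform prior (1/5 each), posterior ∝ likelihood:
  Work: 0.03 × 0.06 = 0.0018
  Alerts: 0.134 × 0.008 = 0.001072
  Personal: 0.05 × 0.13 = 0.0065
  Newsletters: 0.0275 × 0.216 = 0.00594
  Promotions: 0.036 × 0.15 = 0.0054
Total = 0.020712.
P(Newsletters | evidence) = 0.00594 / 0.020712 ≈ 0.2868.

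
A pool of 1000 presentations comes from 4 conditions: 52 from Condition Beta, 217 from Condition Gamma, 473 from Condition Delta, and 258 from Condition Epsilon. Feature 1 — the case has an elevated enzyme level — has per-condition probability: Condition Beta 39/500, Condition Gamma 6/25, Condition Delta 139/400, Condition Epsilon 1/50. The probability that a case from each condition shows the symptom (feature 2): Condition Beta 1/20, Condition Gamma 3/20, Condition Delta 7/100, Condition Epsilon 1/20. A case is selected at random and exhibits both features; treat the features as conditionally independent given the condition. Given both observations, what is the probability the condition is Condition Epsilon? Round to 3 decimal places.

Compute prior × likelihood for every hypothesis:
  Condition Beta: 0.052 × 0.078 × 0.05 = 0.0002028
  Condition Gamma: 0.217 × 0.24 × 0.15 = 0.007812
  Condition Delta: 0.473 × 0.3475 × 0.07 = 0.011505725
  Condition Epsilon: 0.258 × 0.02 × 0.05 = 0.000258
Sum = 0.019778525.
P(Condition Epsilon | evidence) = 0.000258 / 0.019778525 ≈ 0.013.

0.013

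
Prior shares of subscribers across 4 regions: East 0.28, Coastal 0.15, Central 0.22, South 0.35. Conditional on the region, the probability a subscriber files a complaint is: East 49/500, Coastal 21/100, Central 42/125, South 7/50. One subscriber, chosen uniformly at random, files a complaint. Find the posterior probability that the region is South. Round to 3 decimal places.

By Bayes' rule, posterior ∝ prior × likelihood:
  East: 0.28 × 0.098 = 0.02744
  Coastal: 0.15 × 0.21 = 0.0315
  Central: 0.22 × 0.336 = 0.07392
  South: 0.35 × 0.14 = 0.049
Normalizing constant = 0.18186.
P(South | evidence) = 0.049 / 0.18186 ≈ 0.269.

0.269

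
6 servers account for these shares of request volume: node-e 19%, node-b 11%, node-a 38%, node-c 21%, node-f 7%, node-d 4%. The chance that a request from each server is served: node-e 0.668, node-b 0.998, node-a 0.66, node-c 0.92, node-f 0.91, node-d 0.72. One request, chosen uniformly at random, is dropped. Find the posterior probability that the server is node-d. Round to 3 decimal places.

Taking complements, P(dropped | each) = node-e 0.332, node-b 0.002, node-a 0.34, node-c 0.08, node-f 0.09, node-d 0.28.
Prior × likelihood for each hypothesis:
  node-e: 0.19 × 0.332 = 0.06308
  node-b: 0.11 × 0.002 = 0.00022
  node-a: 0.38 × 0.34 = 0.1292
  node-c: 0.21 × 0.08 = 0.0168
  node-f: 0.07 × 0.09 = 0.0063
  node-d: 0.04 × 0.28 = 0.0112
Normalizing constant = 0.2268.
P(node-d | evidence) = 0.0112 / 0.2268 ≈ 0.049.

0.049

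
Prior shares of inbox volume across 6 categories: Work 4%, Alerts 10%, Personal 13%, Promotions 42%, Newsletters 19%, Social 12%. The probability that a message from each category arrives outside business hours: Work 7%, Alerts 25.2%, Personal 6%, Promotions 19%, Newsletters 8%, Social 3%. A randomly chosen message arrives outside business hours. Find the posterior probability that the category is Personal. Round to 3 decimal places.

0.058

Unnormalized posteriors (prior × likelihood):
  Work: 0.04 × 0.07 = 0.0028
  Alerts: 0.1 × 0.252 = 0.0252
  Personal: 0.13 × 0.06 = 0.0078
  Promotions: 0.42 × 0.19 = 0.0798
  Newsletters: 0.19 × 0.08 = 0.0152
  Social: 0.12 × 0.03 = 0.0036
Normalizing constant = 0.1344.
P(Personal | evidence) = 0.0078 / 0.1344 ≈ 0.058.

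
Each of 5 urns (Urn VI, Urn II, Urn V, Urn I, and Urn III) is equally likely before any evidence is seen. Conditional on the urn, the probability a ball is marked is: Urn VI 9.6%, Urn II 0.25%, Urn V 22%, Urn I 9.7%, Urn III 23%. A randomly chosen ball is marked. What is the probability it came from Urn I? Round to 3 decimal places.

Since the prior is uniform, the posterior is proportional to the likelihood:
  Urn VI: 0.096
  Urn II: 0.0025
  Urn V: 0.22
  Urn I: 0.097
  Urn III: 0.23
Normalizing constant = 0.6455.
P(Urn I | evidence) = 0.097 / 0.6455 ≈ 0.150.

0.150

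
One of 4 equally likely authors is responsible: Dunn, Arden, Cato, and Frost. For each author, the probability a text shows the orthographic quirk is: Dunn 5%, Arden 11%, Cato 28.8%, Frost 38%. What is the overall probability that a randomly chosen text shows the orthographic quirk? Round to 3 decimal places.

Since the prior is uniform, the posterior is proportional to the likelihood:
  Dunn: 0.05
  Arden: 0.11
  Cato: 0.288
  Frost: 0.38
P(quirk) = (1/4) × (0.05 + 0.11 + 0.288 + 0.38) = 0.828/4 ≈ 0.207.

0.207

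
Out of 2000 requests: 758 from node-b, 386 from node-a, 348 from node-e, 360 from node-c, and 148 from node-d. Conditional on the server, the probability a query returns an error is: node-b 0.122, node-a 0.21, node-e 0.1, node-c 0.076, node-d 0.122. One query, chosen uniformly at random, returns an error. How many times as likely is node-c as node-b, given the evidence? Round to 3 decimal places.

0.296

Prior × likelihood for each hypothesis:
  node-b: 0.379 × 0.122 = 0.046238
  node-a: 0.193 × 0.21 = 0.04053
  node-e: 0.174 × 0.1 = 0.0174
  node-c: 0.18 × 0.076 = 0.01368
  node-d: 0.074 × 0.122 = 0.009028
Normalizing constant = 0.126876.
The ratio is 0.01368 / 0.046238 (the normalizer cancels) = 0.296.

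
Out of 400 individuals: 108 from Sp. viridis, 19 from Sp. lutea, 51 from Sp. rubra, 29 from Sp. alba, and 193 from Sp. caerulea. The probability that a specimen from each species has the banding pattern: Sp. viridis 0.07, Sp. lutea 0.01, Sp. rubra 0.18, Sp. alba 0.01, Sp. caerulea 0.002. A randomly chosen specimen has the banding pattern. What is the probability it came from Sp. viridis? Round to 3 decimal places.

By Bayes' rule, posterior ∝ prior × likelihood:
  Sp. viridis: 0.27 × 0.07 = 0.0189
  Sp. lutea: 0.0475 × 0.01 = 0.000475
  Sp. rubra: 0.1275 × 0.18 = 0.02295
  Sp. alba: 0.0725 × 0.01 = 0.000725
  Sp. caerulea: 0.4825 × 0.002 = 0.000965
Normalizing constant = 0.044015.
P(Sp. viridis | evidence) = 0.0189 / 0.044015 ≈ 0.429.

0.429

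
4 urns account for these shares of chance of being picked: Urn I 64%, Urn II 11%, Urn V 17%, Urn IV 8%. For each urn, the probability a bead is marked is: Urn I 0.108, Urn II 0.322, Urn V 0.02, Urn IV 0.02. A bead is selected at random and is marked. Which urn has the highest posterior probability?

By Bayes' rule, posterior ∝ prior × likelihood:
  Urn I: 0.64 × 0.108 = 0.06912
  Urn II: 0.11 × 0.322 = 0.03542
  Urn V: 0.17 × 0.02 = 0.0034
  Urn IV: 0.08 × 0.02 = 0.0016
Total = 0.10954.
Largest term belongs to Urn I, so Urn I is most probable.

Urn I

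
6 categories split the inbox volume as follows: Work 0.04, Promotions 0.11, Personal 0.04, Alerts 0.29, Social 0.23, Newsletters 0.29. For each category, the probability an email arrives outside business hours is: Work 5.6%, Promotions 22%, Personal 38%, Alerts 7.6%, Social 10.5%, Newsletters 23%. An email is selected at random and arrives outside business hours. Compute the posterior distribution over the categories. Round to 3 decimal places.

Unnormalized posteriors (prior × likelihood):
  Work: 0.04 × 0.056 = 0.00224
  Promotions: 0.11 × 0.22 = 0.0242
  Personal: 0.04 × 0.38 = 0.0152
  Alerts: 0.29 × 0.076 = 0.02204
  Social: 0.23 × 0.105 = 0.02415
  Newsletters: 0.29 × 0.23 = 0.0667
Sum = 0.15453.
P(Work | off-hours) = 0.00224/0.15453 ≈ 0.014
P(Promotions | off-hours) = 0.0242/0.15453 ≈ 0.157
P(Personal | off-hours) = 0.0152/0.15453 ≈ 0.098
P(Alerts | off-hours) = 0.02204/0.15453 ≈ 0.143
P(Social | off-hours) = 0.02415/0.15453 ≈ 0.156
P(Newsletters | off-hours) = 0.0667/0.15453 ≈ 0.432

Work 0.014, Promotions 0.157, Personal 0.098, Alerts 0.143, Social 0.156, Newsletters 0.432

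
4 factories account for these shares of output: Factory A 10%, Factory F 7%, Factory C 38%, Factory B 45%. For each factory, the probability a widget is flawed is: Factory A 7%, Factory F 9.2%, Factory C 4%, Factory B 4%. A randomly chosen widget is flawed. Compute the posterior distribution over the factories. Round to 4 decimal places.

Compute prior × likelihood for every hypothesis:
  Factory A: 0.1 × 0.07 = 0.007
  Factory F: 0.07 × 0.092 = 0.00644
  Factory C: 0.38 × 0.04 = 0.0152
  Factory B: 0.45 × 0.04 = 0.018
Sum = 0.04664.
P(Factory A | flawed) = 0.007/0.04664 ≈ 0.1501
P(Factory F | flawed) = 0.00644/0.04664 ≈ 0.1381
P(Factory C | flawed) = 0.0152/0.04664 ≈ 0.3259
P(Factory B | flawed) = 0.018/0.04664 ≈ 0.3859

Factory A 0.1501, Factory F 0.1381, Factory C 0.3259, Factory B 0.3859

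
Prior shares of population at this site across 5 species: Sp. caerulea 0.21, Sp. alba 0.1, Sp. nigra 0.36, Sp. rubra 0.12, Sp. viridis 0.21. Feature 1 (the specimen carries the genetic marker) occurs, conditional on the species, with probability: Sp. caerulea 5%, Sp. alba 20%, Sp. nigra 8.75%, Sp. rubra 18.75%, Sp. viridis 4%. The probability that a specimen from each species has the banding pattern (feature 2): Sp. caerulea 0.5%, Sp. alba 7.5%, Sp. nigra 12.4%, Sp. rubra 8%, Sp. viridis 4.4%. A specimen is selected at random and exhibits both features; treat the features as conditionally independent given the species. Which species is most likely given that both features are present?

Prior × likelihood for each hypothesis:
  Sp. caerulea: 0.21 × 0.05 × 0.005 = 0.0000525
  Sp. alba: 0.1 × 0.2 × 0.075 = 0.0015
  Sp. nigra: 0.36 × 0.0875 × 0.124 = 0.003906
  Sp. rubra: 0.12 × 0.1875 × 0.08 = 0.0018
  Sp. viridis: 0.21 × 0.04 × 0.044 = 0.0003696
Normalizing constant = 0.0076281.
Largest term belongs to Sp. nigra, so Sp. nigra is most probable.

Sp. nigra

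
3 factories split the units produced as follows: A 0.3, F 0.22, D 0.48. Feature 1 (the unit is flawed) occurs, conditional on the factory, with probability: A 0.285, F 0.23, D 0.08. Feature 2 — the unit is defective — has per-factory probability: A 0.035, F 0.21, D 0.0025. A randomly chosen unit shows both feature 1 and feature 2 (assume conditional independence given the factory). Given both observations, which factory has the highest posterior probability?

F

By Bayes' rule, posterior ∝ prior × likelihood:
  A: 0.3 × 0.285 × 0.035 = 0.0029925
  F: 0.22 × 0.23 × 0.21 = 0.010626
  D: 0.48 × 0.08 × 0.0025 = 0.000096
Normalizing constant = 0.0137145.
Largest term belongs to F, so F is most probable.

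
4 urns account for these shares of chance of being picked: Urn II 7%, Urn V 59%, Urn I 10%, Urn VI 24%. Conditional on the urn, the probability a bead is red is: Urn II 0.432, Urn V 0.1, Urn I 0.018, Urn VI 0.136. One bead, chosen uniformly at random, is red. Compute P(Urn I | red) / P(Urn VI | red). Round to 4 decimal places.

0.0551

By Bayes' rule, posterior ∝ prior × likelihood:
  Urn II: 0.07 × 0.432 = 0.03024
  Urn V: 0.59 × 0.1 = 0.059
  Urn I: 0.1 × 0.018 = 0.0018
  Urn VI: 0.24 × 0.136 = 0.03264
Total = 0.12368.
The ratio is 0.0018 / 0.03264 (the normalizer cancels) = 0.0551.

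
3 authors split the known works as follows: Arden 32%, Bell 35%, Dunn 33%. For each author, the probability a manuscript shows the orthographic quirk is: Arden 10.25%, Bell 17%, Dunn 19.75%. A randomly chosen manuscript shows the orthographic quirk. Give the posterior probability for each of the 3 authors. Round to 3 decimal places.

Compute prior × likelihood for every hypothesis:
  Arden: 0.32 × 0.1025 = 0.0328
  Bell: 0.35 × 0.17 = 0.0595
  Dunn: 0.33 × 0.1975 = 0.065175
Sum = 0.157475.
P(Arden | quirk) = 0.0328/0.157475 ≈ 0.208
P(Bell | quirk) = 0.0595/0.157475 ≈ 0.378
P(Dunn | quirk) = 0.065175/0.157475 ≈ 0.414

Arden 0.208, Bell 0.378, Dunn 0.414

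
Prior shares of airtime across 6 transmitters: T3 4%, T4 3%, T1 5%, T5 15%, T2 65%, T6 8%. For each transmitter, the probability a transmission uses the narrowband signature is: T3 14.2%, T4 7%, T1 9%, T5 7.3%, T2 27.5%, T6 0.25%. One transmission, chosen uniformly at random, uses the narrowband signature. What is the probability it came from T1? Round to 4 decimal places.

Prior × likelihood for each hypothesis:
  T3: 0.04 × 0.142 = 0.00568
  T4: 0.03 × 0.07 = 0.0021
  T1: 0.05 × 0.09 = 0.0045
  T5: 0.15 × 0.073 = 0.01095
  T2: 0.65 × 0.275 = 0.17875
  T6: 0.08 × 0.0025 = 0.0002
Sum = 0.20218.
P(T1 | evidence) = 0.0045 / 0.20218 ≈ 0.0223.

0.0223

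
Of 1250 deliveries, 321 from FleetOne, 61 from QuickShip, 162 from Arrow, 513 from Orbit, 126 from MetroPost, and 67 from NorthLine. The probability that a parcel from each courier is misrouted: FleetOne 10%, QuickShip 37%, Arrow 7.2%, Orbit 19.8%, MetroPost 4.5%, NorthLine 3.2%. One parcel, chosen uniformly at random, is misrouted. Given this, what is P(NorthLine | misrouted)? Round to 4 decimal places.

0.0122

Unnormalized posteriors (prior × likelihood):
  FleetOne: 0.2568 × 0.1 = 0.02568
  QuickShip: 0.0488 × 0.37 = 0.018056
  Arrow: 0.1296 × 0.072 = 0.0093312
  Orbit: 0.4104 × 0.198 = 0.0812592
  MetroPost: 0.1008 × 0.045 = 0.004536
  NorthLine: 0.0536 × 0.032 = 0.0017152
Normalizing constant = 0.1405776.
P(NorthLine | evidence) = 0.0017152 / 0.1405776 ≈ 0.0122.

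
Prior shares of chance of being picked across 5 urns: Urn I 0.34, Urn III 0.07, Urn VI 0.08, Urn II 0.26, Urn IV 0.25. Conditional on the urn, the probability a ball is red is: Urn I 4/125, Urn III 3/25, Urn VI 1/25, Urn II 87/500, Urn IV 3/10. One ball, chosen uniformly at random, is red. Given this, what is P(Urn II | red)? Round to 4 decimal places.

0.3170

Unnormalized posteriors (prior × likelihood):
  Urn I: 0.34 × 0.032 = 0.01088
  Urn III: 0.07 × 0.12 = 0.0084
  Urn VI: 0.08 × 0.04 = 0.0032
  Urn II: 0.26 × 0.174 = 0.04524
  Urn IV: 0.25 × 0.3 = 0.075
Normalizing constant = 0.14272.
P(Urn II | evidence) = 0.04524 / 0.14272 ≈ 0.3170.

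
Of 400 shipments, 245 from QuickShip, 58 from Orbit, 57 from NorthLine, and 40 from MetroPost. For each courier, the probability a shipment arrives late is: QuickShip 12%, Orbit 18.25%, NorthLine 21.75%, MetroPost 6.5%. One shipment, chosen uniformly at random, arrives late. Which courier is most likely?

QuickShip

Unnormalized posteriors (prior × likelihood):
  QuickShip: 0.6125 × 0.12 = 0.0735
  Orbit: 0.145 × 0.1825 = 0.0264625
  NorthLine: 0.1425 × 0.2175 = 0.03099375
  MetroPost: 0.1 × 0.065 = 0.0065
Normalizing constant = 0.13745625.
Largest term belongs to QuickShip, so QuickShip is most probable.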